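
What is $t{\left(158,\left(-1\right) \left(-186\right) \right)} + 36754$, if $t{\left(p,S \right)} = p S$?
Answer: $66142$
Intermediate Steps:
$t{\left(p,S \right)} = S p$
$t{\left(158,\left(-1\right) \left(-186\right) \right)} + 36754 = \left(-1\right) \left(-186\right) 158 + 36754 = 186 \cdot 158 + 36754 = 29388 + 36754 = 66142$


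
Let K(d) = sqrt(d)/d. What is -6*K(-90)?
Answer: I*sqrt(10)/5 ≈ 0.63246*I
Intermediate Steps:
K(d) = 1/sqrt(d)
-6*K(-90) = -(-1)*I*sqrt(10)/5 = I*sqrt(10)/5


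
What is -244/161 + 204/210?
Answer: -438/805 ≈ -0.54410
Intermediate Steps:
-244/161 + 204/210 = -244*1/161 + 204*(1/210) = -244/161 + 34/35 = -438/805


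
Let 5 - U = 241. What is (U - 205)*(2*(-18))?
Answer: 15876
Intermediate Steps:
U = -236 (U = 5 - 1*241 = 5 - 241 = -236)
(U - 205)*(2*(-18)) = (-236 - 205)*(2*(-18)) = -441*(-36) = 15876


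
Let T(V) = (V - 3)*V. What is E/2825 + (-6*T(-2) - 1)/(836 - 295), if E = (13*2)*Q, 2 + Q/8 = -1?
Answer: -509909/1528325 ≈ -0.33364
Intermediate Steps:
Q = -24 (Q = -16 + 8*(-1) = -16 - 8 = -24)
T(V) = V*(-3 + V) (T(V) = (-3 + V)*V = V*(-3 + V))
E = -624 (E = (13*2)*(-24) = 26*(-24) = -624)
E/2825 + (-6*T(-2) - 1)/(836 - 295) = -624/2825 + (-(-12)*(-3 - 2) - 1)/(836 - 295) = -624*1/2825 + (-(-12)*(-5) - 1)/541 = -624/2825 + (-6*10 - 1)*(1/541) = -624/2825 + (-60 - 1)*(1/541) = -624/2825 - 61*1/541 = -624/2825 - 61/541 = -509909/1528325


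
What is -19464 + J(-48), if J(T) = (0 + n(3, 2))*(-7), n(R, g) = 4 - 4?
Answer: -19464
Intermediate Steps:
n(R, g) = 0
J(T) = 0 (J(T) = (0 + 0)*(-7) = 0*(-7) = 0)
-19464 + J(-48) = -19464 + 0 = -19464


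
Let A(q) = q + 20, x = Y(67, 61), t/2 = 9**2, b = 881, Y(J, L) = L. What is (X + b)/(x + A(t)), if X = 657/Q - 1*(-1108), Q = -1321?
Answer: 291868/35667 ≈ 8.1831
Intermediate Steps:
t = 162 (t = 2*9**2 = 2*81 = 162)
x = 61
A(q) = 20 + q
X = 1463011/1321 (X = 657/(-1321) - 1*(-1108) = 657*(-1/1321) + 1108 = -657/1321 + 1108 = 1463011/1321 ≈ 1107.5)
(X + b)/(x + A(t)) = (1463011/1321 + 881)/(61 + (20 + 162)) = 2626812/(1321*(61 + 182)) = (2626812/1321)/243 = (2626812/1321)*(1/243) = 291868/35667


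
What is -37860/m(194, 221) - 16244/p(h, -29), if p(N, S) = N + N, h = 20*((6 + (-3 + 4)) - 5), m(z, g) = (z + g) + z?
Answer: -1076783/4060 ≈ -265.22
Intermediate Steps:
m(z, g) = g + 2*z (m(z, g) = (g + z) + z = g + 2*z)
h = 40 (h = 20*((6 + 1) - 5) = 20*(7 - 5) = 20*2 = 40)
p(N, S) = 2*N
-37860/m(194, 221) - 16244/p(h, -29) = -37860/(221 + 2*194) - 16244/(2*40) = -37860/(221 + 388) - 16244/80 = -37860/609 - 16244*1/80 = -37860*1/609 - 4061/20 = -12620/203 - 4061/20 = -1076783/4060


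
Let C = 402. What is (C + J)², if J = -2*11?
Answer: 144400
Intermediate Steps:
J = -22
(C + J)² = (402 - 22)² = 380² = 144400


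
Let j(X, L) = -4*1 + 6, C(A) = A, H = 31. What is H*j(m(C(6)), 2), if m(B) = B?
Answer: 62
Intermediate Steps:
j(X, L) = 2 (j(X, L) = -4 + 6 = 2)
H*j(m(C(6)), 2) = 31*2 = 62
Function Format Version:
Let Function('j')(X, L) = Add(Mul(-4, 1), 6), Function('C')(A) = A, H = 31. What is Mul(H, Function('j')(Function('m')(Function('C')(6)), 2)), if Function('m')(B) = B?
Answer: 62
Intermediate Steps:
Function('j')(X, L) = 2 (Function('j')(X, L) = Add(-4, 6) = 2)
Mul(H, Function('j')(Function('m')(Function('C')(6)), 2)) = Mul(31, 2) = 62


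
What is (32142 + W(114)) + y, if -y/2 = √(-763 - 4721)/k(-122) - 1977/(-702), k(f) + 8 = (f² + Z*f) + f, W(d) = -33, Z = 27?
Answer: 3756094/117 - I*√1371/2865 ≈ 32103.0 - 0.012924*I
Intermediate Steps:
k(f) = -8 + f² + 28*f (k(f) = -8 + ((f² + 27*f) + f) = -8 + (f² + 28*f) = -8 + f² + 28*f)
y = -659/117 - I*√1371/2865 (y = -2*(√(-763 - 4721)/(-8 + (-122)² + 28*(-122)) - 1977/(-702)) = -2*(√(-5484)/(-8 + 14884 - 3416) - 1977*(-1/702)) = -2*((2*I*√1371)/11460 + 659/234) = -2*((2*I*√1371)*(1/11460) + 659/234) = -2*(I*√1371/5730 + 659/234) = -2*(659/234 + I*√1371/5730) = -659/117 - I*√1371/2865 ≈ -5.6325 - 0.012924*I)
(32142 + W(114)) + y = (32142 - 33) + (-659/117 - I*√1371/2865) = 32109 + (-659/117 - I*√1371/2865) = 3756094/117 - I*√1371/2865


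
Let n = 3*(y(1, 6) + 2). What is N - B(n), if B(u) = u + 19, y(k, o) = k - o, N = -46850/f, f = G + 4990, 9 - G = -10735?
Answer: -102095/7867 ≈ -12.978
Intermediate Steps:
G = 10744 (G = 9 - 1*(-10735) = 9 + 10735 = 10744)
f = 15734 (f = 10744 + 4990 = 15734)
N = -23425/7867 (N = -46850/15734 = -46850*1/15734 = -23425/7867 ≈ -2.9776)
n = -9 (n = 3*((1 - 1*6) + 2) = 3*((1 - 6) + 2) = 3*(-5 + 2) = 3*(-3) = -9)
B(u) = 19 + u
N - B(n) = -23425/7867 - (19 - 9) = -23425/7867 - 1*10 = -23425/7867 - 10 = -102095/7867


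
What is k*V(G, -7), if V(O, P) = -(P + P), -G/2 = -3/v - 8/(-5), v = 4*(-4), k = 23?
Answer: 322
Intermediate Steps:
v = -16
G = -143/40 (G = -2*(-3/(-16) - 8/(-5)) = -2*(-3*(-1/16) - 8*(-⅕)) = -2*(3/16 + 8/5) = -2*143/80 = -143/40 ≈ -3.5750)
V(O, P) = -2*P
k*V(G, -7) = 23*(-2*(-7)) = 23*14 = 322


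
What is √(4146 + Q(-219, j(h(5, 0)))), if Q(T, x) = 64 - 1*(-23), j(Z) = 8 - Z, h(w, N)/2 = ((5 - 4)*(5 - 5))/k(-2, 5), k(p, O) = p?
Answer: √4233 ≈ 65.062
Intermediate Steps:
h(w, N) = 0 (h(w, N) = 2*(((5 - 4)*(5 - 5))/(-2)) = 2*((1*0)*(-½)) = 2*(0*(-½)) = 2*0 = 0)
Q(T, x) = 87 (Q(T, x) = 64 + 23 = 87)
√(4146 + Q(-219, j(h(5, 0)))) = √(4146 + 87) = √4233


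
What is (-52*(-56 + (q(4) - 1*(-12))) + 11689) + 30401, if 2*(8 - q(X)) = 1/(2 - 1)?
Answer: 43988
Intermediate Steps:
q(X) = 15/2 (q(X) = 8 - 1/(2*(2 - 1)) = 8 - 1/2/1 = 8 - 1/2*1 = 8 - 1/2 = 15/2)
(-52*(-56 + (q(4) - 1*(-12))) + 11689) + 30401 = (-52*(-56 + (15/2 - 1*(-12))) + 11689) + 30401 = (-52*(-56 + (15/2 + 12)) + 11689) + 30401 = (-52*(-56 + 39/2) + 11689) + 30401 = (-52*(-73/2) + 11689) + 30401 = (1898 + 11689) + 30401 = 13587 + 30401 = 43988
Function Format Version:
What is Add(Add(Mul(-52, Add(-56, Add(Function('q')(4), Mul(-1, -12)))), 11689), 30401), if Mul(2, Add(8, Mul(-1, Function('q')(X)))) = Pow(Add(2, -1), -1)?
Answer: 43988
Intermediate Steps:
Function('q')(X) = Rational(15, 2) (Function('q')(X) = Add(8, Mul(Rational(-1, 2), Pow(Add(2, -1), -1))) = Add(8, Mul(Rational(-1, 2), Pow(1, -1))) = Add(8, Mul(Rational(-1, 2), 1)) = Add(8, Rational(-1, 2)) = Rational(15, 2))
Add(Add(Mul(-52, Add(-56, Add(Function('q')(4), Mul(-1, -12)))), 11689), 30401) = Add(Add(Mul(-52, Add(-56, Add(Rational(15, 2), Mul(-1, -12)))), 11689), 30401) = Add(Add(Mul(-52, Add(-56, Add(Rational(15, 2), 12))), 11689), 30401) = Add(Add(Mul(-52, Add(-56, Rational(39, 2))), 11689), 30401) = Add(Add(Mul(-52, Rational(-73, 2)), 11689), 30401) = Add(Add(1898, 11689), 30401) = Add(13587, 30401) = 43988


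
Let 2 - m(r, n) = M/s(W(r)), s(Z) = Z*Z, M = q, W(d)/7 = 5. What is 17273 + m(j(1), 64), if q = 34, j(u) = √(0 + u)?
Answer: 21161841/1225 ≈ 17275.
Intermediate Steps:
j(u) = √u
W(d) = 35 (W(d) = 7*5 = 35)
M = 34
s(Z) = Z²
m(r, n) = 2416/1225 (m(r, n) = 2 - 34/(35²) = 2 - 34/1225 = 2416/1225)
17273 + m(j(1), 64) = 17273 + 2416/1225 = 21161841/1225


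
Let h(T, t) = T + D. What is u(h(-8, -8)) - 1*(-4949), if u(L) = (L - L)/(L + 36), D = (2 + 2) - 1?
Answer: 4949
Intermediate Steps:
D = 3 (D = 4 - 1 = 3)
h(T, t) = 3 + T (h(T, t) = T + 3 = 3 + T)
u(L) = 0 (u(L) = 0/(36 + L) = 0)
u(h(-8, -8)) - 1*(-4949) = 0 - 1*(-4949) = 0 + 4949 = 4949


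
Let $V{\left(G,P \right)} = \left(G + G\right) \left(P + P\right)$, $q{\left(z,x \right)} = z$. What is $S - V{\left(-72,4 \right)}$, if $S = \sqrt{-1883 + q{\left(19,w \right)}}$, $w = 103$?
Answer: $1152 + 2 i \sqrt{466} \approx 1152.0 + 43.174 i$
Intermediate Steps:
$V{\left(G,P \right)} = 4 G P$ ($V{\left(G,P \right)} = 2 G 2 P = 4 G P$)
$S = 2 i \sqrt{466}$ ($S = \sqrt{-1883 + 19} = \sqrt{-1864} = 2 i \sqrt{466} \approx 43.174 i$)
$S - V{\left(-72,4 \right)} = 2 i \sqrt{466} - 4 \left(-72\right) 4 = 2 i \sqrt{466} - -1152 = 2 i \sqrt{466} + 1152 = 1152 + 2 i \sqrt{466}$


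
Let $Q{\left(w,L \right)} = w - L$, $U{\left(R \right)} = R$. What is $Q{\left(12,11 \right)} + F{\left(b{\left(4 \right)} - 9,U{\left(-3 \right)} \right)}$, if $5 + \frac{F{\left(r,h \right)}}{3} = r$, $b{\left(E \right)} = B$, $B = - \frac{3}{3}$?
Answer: $-44$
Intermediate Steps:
$B = -1$ ($B = \left(-3\right) \frac{1}{3} = -1$)
$b{\left(E \right)} = -1$
$F{\left(r,h \right)} = -15 + 3 r$
$Q{\left(12,11 \right)} + F{\left(b{\left(4 \right)} - 9,U{\left(-3 \right)} \right)} = \left(12 - 11\right) + \left(-15 + 3 \left(-1 - 9\right)\right) = \left(12 - 11\right) + \left(-15 + 3 \left(-10\right)\right) = 1 - 45 = -44$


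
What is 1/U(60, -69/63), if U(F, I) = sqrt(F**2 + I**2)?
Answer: 21*sqrt(1588129)/1588129 ≈ 0.016664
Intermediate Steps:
1/U(60, -69/63) = 1/(sqrt(60**2 + (-69/63)**2)) = 1/(sqrt(3600 + (-69*1/63)**2)) = 1/(sqrt(3600 + (-23/21)**2)) = 1/(sqrt(3600 + 529/441)) = 1/(sqrt(1588129/441)) = 1/(sqrt(1588129)/21) = 21*sqrt(1588129)/1588129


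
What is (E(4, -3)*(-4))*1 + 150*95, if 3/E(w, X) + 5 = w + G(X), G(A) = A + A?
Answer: 99762/7 ≈ 14252.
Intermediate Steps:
G(A) = 2*A
E(w, X) = 3/(-5 + w + 2*X) (E(w, X) = 3/(-5 + (w + 2*X)) = 3/(-5 + w + 2*X))
(E(4, -3)*(-4))*1 + 150*95 = ((3/(-5 + 4 + 2*(-3)))*(-4))*1 + 150*95 = ((3/(-5 + 4 - 6))*(-4))*1 + 14250 = ((3/(-7))*(-4))*1 + 14250 = ((3*(-1/7))*(-4))*1 + 14250 = -3/7*(-4)*1 + 14250 = (12/7)*1 + 14250 = 12/7 + 14250 = 99762/7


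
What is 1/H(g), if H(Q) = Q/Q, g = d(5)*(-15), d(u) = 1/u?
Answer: 1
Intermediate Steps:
g = -3 (g = -15/5 = (⅕)*(-15) = -3)
H(Q) = 1
1/H(g) = 1/1 = 1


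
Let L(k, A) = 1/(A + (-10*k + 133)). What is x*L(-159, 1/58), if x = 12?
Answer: 696/99935 ≈ 0.0069645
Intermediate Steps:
L(k, A) = 1/(133 + A - 10*k) (L(k, A) = 1/(A + (133 - 10*k)) = 1/(133 + A - 10*k))
x*L(-159, 1/58) = 12/(133 + 1/58 - 10*(-159)) = 12/(133 + 1/58 + 1590) = 12/(99935/58) = 12*(58/99935) = 696/99935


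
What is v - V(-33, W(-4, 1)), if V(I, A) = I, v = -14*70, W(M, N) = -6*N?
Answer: -947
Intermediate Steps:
v = -980
v - V(-33, W(-4, 1)) = -980 - 1*(-33) = -980 + 33 = -947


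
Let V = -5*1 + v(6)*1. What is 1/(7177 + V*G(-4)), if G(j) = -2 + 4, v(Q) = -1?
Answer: 1/7165 ≈ 0.00013957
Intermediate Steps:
V = -6 (V = -5*1 - 1*1 = -5 - 1 = -6)
G(j) = 2
1/(7177 + V*G(-4)) = 1/(7177 - 6*2) = 1/(7177 - 12) = 1/7165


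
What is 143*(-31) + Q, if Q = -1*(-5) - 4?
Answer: -4432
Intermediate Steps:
Q = 1 (Q = 5 - 4 = 1)
143*(-31) + Q = 143*(-31) + 1 = -4433 + 1 = -4432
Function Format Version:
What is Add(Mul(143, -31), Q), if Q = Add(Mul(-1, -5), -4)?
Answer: -4432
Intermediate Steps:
Q = 1 (Q = Add(5, -4) = 1)
Add(Mul(143, -31), Q) = Add(Mul(143, -31), 1) = Add(-4433, 1) = -4432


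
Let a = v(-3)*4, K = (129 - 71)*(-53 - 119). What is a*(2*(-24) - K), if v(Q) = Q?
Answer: -119136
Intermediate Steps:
K = -9976 (K = 58*(-172) = -9976)
a = -12 (a = -3*4 = -12)
a*(2*(-24) - K) = -12*(2*(-24) - 1*(-9976)) = -12*(-48 + 9976) = -12*9928 = -119136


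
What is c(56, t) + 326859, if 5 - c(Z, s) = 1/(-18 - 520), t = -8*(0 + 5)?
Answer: 175852833/538 ≈ 3.2686e+5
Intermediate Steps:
t = -40 (t = -8*5 = -40)
c(Z, s) = 2691/538 (c(Z, s) = 5 - 1/(-18 - 520) = 5 - 1/(-538) = 5 - 1*(-1/538) = 5 + 1/538 = 2691/538)
c(56, t) + 326859 = 2691/538 + 326859 = 175852833/538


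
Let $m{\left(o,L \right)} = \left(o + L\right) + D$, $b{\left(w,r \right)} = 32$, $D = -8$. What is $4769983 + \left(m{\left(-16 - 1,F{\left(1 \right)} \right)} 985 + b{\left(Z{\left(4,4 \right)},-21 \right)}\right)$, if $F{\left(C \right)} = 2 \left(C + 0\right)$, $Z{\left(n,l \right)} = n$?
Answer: $4747360$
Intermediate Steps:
$F{\left(C \right)} = 2 C$
$m{\left(o,L \right)} = -8 + L + o$ ($m{\left(o,L \right)} = \left(o + L\right) - 8 = \left(L + o\right) - 8 = -8 + L + o$)
$4769983 + \left(m{\left(-16 - 1,F{\left(1 \right)} \right)} 985 + b{\left(Z{\left(4,4 \right)},-21 \right)}\right) = 4769983 + \left(\left(-8 + 2 \cdot 1 - 17\right) 985 + 32\right) = 4769983 + \left(\left(-8 + 2 - 17\right) 985 + 32\right) = 4769983 + \left(\left(-23\right) 985 + 32\right) = 4769983 + \left(-22655 + 32\right) = 4769983 - 22623 = 4747360$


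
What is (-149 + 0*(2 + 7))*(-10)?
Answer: 1490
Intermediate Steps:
(-149 + 0*(2 + 7))*(-10) = (-149 + 0*9)*(-10) = (-149 + 0)*(-10) = -149*(-10) = 1490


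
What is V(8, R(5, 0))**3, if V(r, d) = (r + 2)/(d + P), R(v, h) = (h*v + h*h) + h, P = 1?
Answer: 1000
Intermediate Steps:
R(v, h) = h + h**2 + h*v (R(v, h) = (h*v + h**2) + h = (h**2 + h*v) + h = h + h**2 + h*v)
V(r, d) = (2 + r)/(1 + d) (V(r, d) = (r + 2)/(d + 1) = (2 + r)/(1 + d))
V(8, R(5, 0))**3 = ((2 + 8)/(1 + 0*(1 + 0 + 5)))**3 = (10/(1 + 0*6))**3 = (10/(1 + 0))**3 = (10/1)**3 = (1*10)**3 = 10**3 = 1000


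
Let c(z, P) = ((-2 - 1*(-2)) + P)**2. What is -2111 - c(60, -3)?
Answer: -2120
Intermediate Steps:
c(z, P) = P**2 (c(z, P) = ((-2 + 2) + P)**2 = (0 + P)**2 = P**2)
-2111 - c(60, -3) = -2111 - 1*(-3)**2 = -2111 - 1*9 = -2111 - 9 = -2120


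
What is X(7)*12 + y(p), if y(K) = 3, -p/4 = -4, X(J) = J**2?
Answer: 591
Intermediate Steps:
p = 16 (p = -4*(-4) = 16)
X(7)*12 + y(p) = 7**2*12 + 3 = 49*12 + 3 = 588 + 3 = 591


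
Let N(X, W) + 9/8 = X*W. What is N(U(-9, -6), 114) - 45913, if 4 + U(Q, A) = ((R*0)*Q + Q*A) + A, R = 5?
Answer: -327185/8 ≈ -40898.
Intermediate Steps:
U(Q, A) = -4 + A + A*Q (U(Q, A) = -4 + (((5*0)*Q + Q*A) + A) = -4 + ((0*Q + A*Q) + A) = -4 + ((0 + A*Q) + A) = -4 + (A*Q + A) = -4 + (A + A*Q) = -4 + A + A*Q)
N(X, W) = -9/8 + W*X (N(X, W) = -9/8 + X*W = -9/8 + W*X)
N(U(-9, -6), 114) - 45913 = (-9/8 + 114*(-4 - 6 - 6*(-9))) - 45913 = (-9/8 + 114*(-4 - 6 + 54)) - 45913 = (-9/8 + 114*44) - 45913 = (-9/8 + 5016) - 45913 = 40119/8 - 45913 = -327185/8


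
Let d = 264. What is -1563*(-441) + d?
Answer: 689547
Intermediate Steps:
-1563*(-441) + d = -1563*(-441) + 264 = 689283 + 264 = 689547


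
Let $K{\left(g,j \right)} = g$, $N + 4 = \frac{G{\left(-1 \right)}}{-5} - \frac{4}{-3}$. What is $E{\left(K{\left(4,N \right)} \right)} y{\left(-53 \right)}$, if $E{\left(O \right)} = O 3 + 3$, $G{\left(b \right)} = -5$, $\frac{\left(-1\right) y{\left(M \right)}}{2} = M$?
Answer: $1590$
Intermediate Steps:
$y{\left(M \right)} = - 2 M$
$N = - \frac{5}{3}$ ($N = -4 - \left(-1 - \frac{4}{3}\right) = -4 - - \frac{7}{3} = -4 + \left(1 + \frac{4}{3}\right) = -4 + \frac{7}{3} = - \frac{5}{3} \approx -1.6667$)
$E{\left(O \right)} = 3 + 3 O$ ($E{\left(O \right)} = 3 O + 3 = 3 + 3 O$)
$E{\left(K{\left(4,N \right)} \right)} y{\left(-53 \right)} = \left(3 + 3 \cdot 4\right) \left(\left(-2\right) \left(-53\right)\right) = \left(3 + 12\right) 106 = 15 \cdot 106 = 1590$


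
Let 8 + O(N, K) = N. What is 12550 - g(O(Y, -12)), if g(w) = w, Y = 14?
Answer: 12544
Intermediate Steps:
O(N, K) = -8 + N
12550 - g(O(Y, -12)) = 12550 - (-8 + 14) = 12550 - 1*6 = 12550 - 6 = 12544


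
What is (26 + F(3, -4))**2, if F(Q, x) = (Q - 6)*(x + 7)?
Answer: 289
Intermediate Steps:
F(Q, x) = (-6 + Q)*(7 + x)
(26 + F(3, -4))**2 = (26 + (-42 - 6*(-4) + 7*3 + 3*(-4)))**2 = (26 + (-42 + 24 + 21 - 12))**2 = (26 - 9)**2 = 17**2 = 289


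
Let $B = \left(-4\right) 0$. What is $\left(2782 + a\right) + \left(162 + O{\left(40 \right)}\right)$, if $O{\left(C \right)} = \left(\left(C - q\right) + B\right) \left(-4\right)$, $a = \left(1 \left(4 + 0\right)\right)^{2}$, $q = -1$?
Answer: $2796$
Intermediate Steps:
$B = 0$
$a = 16$ ($a = \left(1 \cdot 4\right)^{2} = 4^{2} = 16$)
$O{\left(C \right)} = -4 - 4 C$ ($O{\left(C \right)} = \left(\left(C - -1\right) + 0\right) \left(-4\right) = \left(\left(C + 1\right) + 0\right) \left(-4\right) = \left(\left(1 + C\right) + 0\right) \left(-4\right) = \left(1 + C\right) \left(-4\right) = -4 - 4 C$)
$\left(2782 + a\right) + \left(162 + O{\left(40 \right)}\right) = \left(2782 + 16\right) + \left(162 - 164\right) = 2798 + \left(162 - 164\right) = 2798 - 2 = 2796$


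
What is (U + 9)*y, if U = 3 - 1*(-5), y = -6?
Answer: -102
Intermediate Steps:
U = 8 (U = 3 + 5 = 8)
(U + 9)*y = (8 + 9)*(-6) = 17*(-6) = -102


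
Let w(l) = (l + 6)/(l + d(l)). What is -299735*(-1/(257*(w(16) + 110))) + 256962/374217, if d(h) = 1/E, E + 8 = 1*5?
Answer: 1872526752163/167855284828 ≈ 11.156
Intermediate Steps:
E = -3 (E = -8 + 1*5 = -8 + 5 = -3)
d(h) = -⅓ (d(h) = 1/(-3) = -⅓)
w(l) = (6 + l)/(-⅓ + l) (w(l) = (l + 6)/(l - ⅓) = (6 + l)/(-⅓ + l))
-299735*(-1/(257*(w(16) + 110))) + 256962/374217 = -299735*(-1/(257*(3*(6 + 16)/(-1 + 3*16) + 110))) + 256962/374217 = -299735*(-1/(257*(3*22/(-1 + 48) + 110))) + 256962*(1/374217) = -299735*(-1/(257*(3*22/47 + 110))) + 85654/124739 = -299735*(-1/(257*(3*(1/47)*22 + 110))) + 85654/124739 = -299735*(-1/(257*(66/47 + 110))) + 85654/124739 = -299735/((-257*5236/47)) + 85654/124739 = -299735/(-1345652/47) + 85654/124739 = -299735*(-47/1345652) + 85654/124739 = 14087545/1345652 + 85654/124739 = 1872526752163/167855284828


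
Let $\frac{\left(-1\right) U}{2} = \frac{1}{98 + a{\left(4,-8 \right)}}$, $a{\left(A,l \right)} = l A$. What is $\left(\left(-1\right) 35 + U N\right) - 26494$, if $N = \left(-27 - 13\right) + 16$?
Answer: $- \frac{291811}{11} \approx -26528.0$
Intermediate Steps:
$N = -24$ ($N = -40 + 16 = -24$)
$a{\left(A,l \right)} = A l$
$U = - \frac{1}{33}$ ($U = - \frac{2}{98 + 4 \left(-8\right)} = - \frac{2}{98 - 32} = - \frac{2}{66} = \left(-2\right) \frac{1}{66} = - \frac{1}{33} \approx -0.030303$)
$\left(\left(-1\right) 35 + U N\right) - 26494 = \left(\left(-1\right) 35 - - \frac{8}{11}\right) - 26494 = \left(-35 + \frac{8}{11}\right) - 26494 = - \frac{377}{11} - 26494 = - \frac{291811}{11}$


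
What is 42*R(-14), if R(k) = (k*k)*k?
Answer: -115248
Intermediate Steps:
R(k) = k³ (R(k) = k²*k = k³)
42*R(-14) = 42*(-14)³ = 42*(-2744) = -115248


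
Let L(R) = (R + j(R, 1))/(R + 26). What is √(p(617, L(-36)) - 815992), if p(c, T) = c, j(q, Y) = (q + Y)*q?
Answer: 5*I*√32615 ≈ 902.98*I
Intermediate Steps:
j(q, Y) = q*(Y + q) (j(q, Y) = (Y + q)*q = q*(Y + q))
L(R) = (R + R*(1 + R))/(26 + R) (L(R) = (R + R*(1 + R))/(R + 26) = (R + R*(1 + R))/(26 + R))
√(p(617, L(-36)) - 815992) = √(617 - 815992) = √(-815375) = 5*I*√32615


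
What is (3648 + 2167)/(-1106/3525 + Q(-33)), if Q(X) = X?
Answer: -20497875/117431 ≈ -174.55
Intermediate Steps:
(3648 + 2167)/(-1106/3525 + Q(-33)) = (3648 + 2167)/(-1106/3525 - 33) = 5815/(-1106*1/3525 - 33) = 5815/(-1106/3525 - 33) = 5815/(-117431/3525) = 5815*(-3525/117431) = -20497875/117431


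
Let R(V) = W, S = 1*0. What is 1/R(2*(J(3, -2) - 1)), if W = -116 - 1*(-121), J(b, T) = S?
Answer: 1/5 ≈ 0.20000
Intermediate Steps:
S = 0
J(b, T) = 0
W = 5 (W = -116 + 121 = 5)
R(V) = 5
1/R(2*(J(3, -2) - 1)) = 1/5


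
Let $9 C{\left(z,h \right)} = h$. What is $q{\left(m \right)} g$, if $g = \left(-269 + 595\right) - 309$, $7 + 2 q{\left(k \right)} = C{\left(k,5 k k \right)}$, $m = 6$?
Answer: $\frac{221}{2} \approx 110.5$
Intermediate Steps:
$C{\left(z,h \right)} = \frac{h}{9}$
$q{\left(k \right)} = - \frac{7}{2} + \frac{5 k^{2}}{18}$ ($q{\left(k \right)} = - \frac{7}{2} + \frac{\frac{1}{9} \cdot 5 k k}{2} = - \frac{7}{2} + \frac{\frac{1}{9} \cdot 5 k^{2}}{2} = - \frac{7}{2} + \frac{\frac{5}{9} k^{2}}{2} = - \frac{7}{2} + \frac{5 k^{2}}{18}$)
$g = 17$ ($g = 326 - 309 = 17$)
$q{\left(m \right)} g = \left(- \frac{7}{2} + \frac{5 \cdot 6^{2}}{18}\right) 17 = \left(- \frac{7}{2} + \frac{5}{18} \cdot 36\right) 17 = \left(- \frac{7}{2} + 10\right) 17 = \frac{13}{2} \cdot 17 = \frac{221}{2}$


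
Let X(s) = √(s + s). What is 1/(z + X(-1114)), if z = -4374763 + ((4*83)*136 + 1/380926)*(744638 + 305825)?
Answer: 6881750541366327061526/326374800039900390052591581222729 - 290209234952*I*√557/326374800039900390052591581222729 ≈ 2.1085e-11 - 2.0986e-20*I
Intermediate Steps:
X(s) = √2*√s (X(s) = √(2*s) = √2*√s)
z = 18065846230938101/380926 (z = -4374763 + (332*136 + 1/380926)*1050463 = -4374763 + (45152 + 1/380926)*1050463 = -4374763 + (17199570753/380926)*1050463 = -4374763 + 18067512691908639/380926 = 18065846230938101/380926 ≈ 4.7426e+10)
1/(z + X(-1114)) = 1/(18065846230938101/380926 + √2*√(-1114)) = 1/(18065846230938101/380926 + √2*(I*√1114)) = 1/(18065846230938101/380926 + 2*I*√557)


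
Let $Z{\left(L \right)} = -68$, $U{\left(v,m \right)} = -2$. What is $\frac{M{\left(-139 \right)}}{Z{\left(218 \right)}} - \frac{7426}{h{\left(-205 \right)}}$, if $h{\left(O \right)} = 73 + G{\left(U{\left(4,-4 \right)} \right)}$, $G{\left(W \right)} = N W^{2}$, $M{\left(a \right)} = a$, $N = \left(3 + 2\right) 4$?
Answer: $- \frac{28453}{612} \approx -46.492$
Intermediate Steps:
$N = 20$ ($N = 5 \cdot 4 = 20$)
$G{\left(W \right)} = 20 W^{2}$
$h{\left(O \right)} = 153$ ($h{\left(O \right)} = 73 + 20 \left(-2\right)^{2} = 73 + 20 \cdot 4 = 73 + 80 = 153$)
$\frac{M{\left(-139 \right)}}{Z{\left(218 \right)}} - \frac{7426}{h{\left(-205 \right)}} = - \frac{139}{-68} - \frac{7426}{153} = \left(-139\right) \left(- \frac{1}{68}\right) - \frac{7426}{153} = \frac{139}{68} - \frac{7426}{153} = - \frac{28453}{612}$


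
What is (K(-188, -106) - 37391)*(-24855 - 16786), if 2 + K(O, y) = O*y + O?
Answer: 735088573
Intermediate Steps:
K(O, y) = -2 + O + O*y (K(O, y) = -2 + (O*y + O) = -2 + (O + O*y) = -2 + O + O*y)
(K(-188, -106) - 37391)*(-24855 - 16786) = ((-2 - 188 - 188*(-106)) - 37391)*(-24855 - 16786) = ((-2 - 188 + 19928) - 37391)*(-41641) = (19738 - 37391)*(-41641) = -17653*(-41641) = 735088573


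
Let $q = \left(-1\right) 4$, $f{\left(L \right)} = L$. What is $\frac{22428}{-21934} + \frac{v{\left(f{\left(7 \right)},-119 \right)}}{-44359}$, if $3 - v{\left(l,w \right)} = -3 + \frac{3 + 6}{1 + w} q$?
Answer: $- \frac{4193250378}{4100374861} \approx -1.0226$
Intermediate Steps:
$q = -4$
$v{\left(l,w \right)} = 6 + \frac{36}{1 + w}$ ($v{\left(l,w \right)} = 3 - \left(-3 + \frac{3 + 6}{1 + w} \left(-4\right)\right) = 3 - \left(-3 + \frac{9}{1 + w} \left(-4\right)\right) = 3 - \left(-3 - \frac{36}{1 + w}\right) = 3 + \left(3 + \frac{36}{1 + w}\right) = 6 + \frac{36}{1 + w}$)
$\frac{22428}{-21934} + \frac{v{\left(f{\left(7 \right)},-119 \right)}}{-44359} = \frac{22428}{-21934} + \frac{6 \frac{1}{1 - 119} \left(7 - 119\right)}{-44359} = 22428 \left(- \frac{1}{21934}\right) + 6 \frac{1}{-118} \left(-112\right) \left(- \frac{1}{44359}\right) = - \frac{11214}{10967} + 6 \left(- \frac{1}{118}\right) \left(-112\right) \left(- \frac{1}{44359}\right) = - \frac{11214}{10967} + \frac{336}{59} \left(- \frac{1}{44359}\right) = - \frac{11214}{10967} - \frac{48}{373883} = - \frac{4193250378}{4100374861}$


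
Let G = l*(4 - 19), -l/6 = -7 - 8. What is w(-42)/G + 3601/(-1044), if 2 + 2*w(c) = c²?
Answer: -321173/78300 ≈ -4.1018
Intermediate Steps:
l = 90 (l = -6*(-7 - 8) = -6*(-15) = 90)
G = -1350 (G = 90*(4 - 19) = 90*(-15) = -1350)
w(c) = -1 + c²/2
w(-42)/G + 3601/(-1044) = (-1 + (½)*(-42)²)/(-1350) + 3601/(-1044) = (-1 + (½)*1764)*(-1/1350) + 3601*(-1/1044) = (-1 + 882)*(-1/1350) - 3601/1044 = 881*(-1/1350) - 3601/1044 = -881/1350 - 3601/1044 = -321173/78300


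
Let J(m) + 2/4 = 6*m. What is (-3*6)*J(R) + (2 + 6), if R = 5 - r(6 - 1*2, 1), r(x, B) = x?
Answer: -91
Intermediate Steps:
R = 1 (R = 5 - (6 - 1*2) = 5 - (6 - 2) = 5 - 1*4 = 5 - 4 = 1)
J(m) = -½ + 6*m
(-3*6)*J(R) + (2 + 6) = (-3*6)*(-½ + 6*1) + (2 + 6) = -18*(-½ + 6) + 8 = -18*11/2 + 8 = -99 + 8 = -91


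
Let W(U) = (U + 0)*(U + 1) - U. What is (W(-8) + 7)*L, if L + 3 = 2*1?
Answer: -71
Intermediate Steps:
L = -1 (L = -3 + 2*1 = -3 + 2 = -1)
W(U) = -U + U*(1 + U) (W(U) = U*(1 + U) - U = -U + U*(1 + U))
(W(-8) + 7)*L = ((-8)² + 7)*(-1) = (64 + 7)*(-1) = 71*(-1) = -71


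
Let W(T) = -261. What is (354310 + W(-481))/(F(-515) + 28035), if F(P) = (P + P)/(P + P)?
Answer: 354049/28036 ≈ 12.628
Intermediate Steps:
F(P) = 1 (F(P) = (2*P)/((2*P)) = (2*P)*(1/(2*P)) = 1)
(354310 + W(-481))/(F(-515) + 28035) = (354310 - 261)/(1 + 28035) = 354049/28036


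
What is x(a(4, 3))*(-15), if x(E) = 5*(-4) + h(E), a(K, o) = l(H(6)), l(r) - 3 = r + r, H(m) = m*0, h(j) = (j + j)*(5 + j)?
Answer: -420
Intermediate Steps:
h(j) = 2*j*(5 + j) (h(j) = (2*j)*(5 + j) = 2*j*(5 + j))
H(m) = 0
l(r) = 3 + 2*r (l(r) = 3 + (r + r) = 3 + 2*r)
a(K, o) = 3 (a(K, o) = 3 + 2*0 = 3 + 0 = 3)
x(E) = -20 + 2*E*(5 + E) (x(E) = 5*(-4) + 2*E*(5 + E) = -20 + 2*E*(5 + E))
x(a(4, 3))*(-15) = (-20 + 2*3*(5 + 3))*(-15) = (-20 + 2*3*8)*(-15) = (-20 + 48)*(-15) = 28*(-15) = -420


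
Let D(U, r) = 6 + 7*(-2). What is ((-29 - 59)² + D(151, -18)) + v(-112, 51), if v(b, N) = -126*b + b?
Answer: 21736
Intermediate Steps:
D(U, r) = -8 (D(U, r) = 6 - 14 = -8)
v(b, N) = -125*b
((-29 - 59)² + D(151, -18)) + v(-112, 51) = ((-29 - 59)² - 8) - 125*(-112) = ((-88)² - 8) + 14000 = (7744 - 8) + 14000 = 7736 + 14000 = 21736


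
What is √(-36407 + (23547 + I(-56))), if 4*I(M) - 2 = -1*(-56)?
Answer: I*√51382/2 ≈ 113.34*I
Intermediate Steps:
I(M) = 29/2 (I(M) = ½ + (-1*(-56))/4 = ½ + (¼)*56 = ½ + 14 = 29/2)
√(-36407 + (23547 + I(-56))) = √(-36407 + (23547 + 29/2)) = √(-36407 + 47123/2) = √(-25691/2) = I*√51382/2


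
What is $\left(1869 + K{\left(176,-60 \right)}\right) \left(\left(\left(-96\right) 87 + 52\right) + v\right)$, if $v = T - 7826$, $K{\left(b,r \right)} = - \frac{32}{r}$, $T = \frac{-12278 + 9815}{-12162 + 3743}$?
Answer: $- \frac{3807183048233}{126285} \approx -3.0148 \cdot 10^{7}$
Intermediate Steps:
$T = \frac{2463}{8419}$ ($T = - \frac{2463}{-8419} = \left(-2463\right) \left(- \frac{1}{8419}\right) = \frac{2463}{8419} \approx 0.29255$)
$v = - \frac{65884631}{8419}$ ($v = \frac{2463}{8419} - 7826 = - \frac{65884631}{8419} \approx -7825.7$)
$\left(1869 + K{\left(176,-60 \right)}\right) \left(\left(\left(-96\right) 87 + 52\right) + v\right) = \left(1869 - \frac{32}{-60}\right) \left(\left(\left(-96\right) 87 + 52\right) - \frac{65884631}{8419}\right) = \left(1869 - - \frac{8}{15}\right) \left(\left(-8352 + 52\right) - \frac{65884631}{8419}\right) = \left(1869 + \frac{8}{15}\right) \left(-8300 - \frac{65884631}{8419}\right) = \frac{28043}{15} \left(- \frac{135762331}{8419}\right) = - \frac{3807183048233}{126285}$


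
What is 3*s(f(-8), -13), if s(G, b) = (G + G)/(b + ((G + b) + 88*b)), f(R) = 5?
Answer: -6/233 ≈ -0.025751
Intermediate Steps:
s(G, b) = 2*G/(G + 90*b) (s(G, b) = (2*G)/(b + (G + 89*b)) = (2*G)/(G + 90*b) = 2*G/(G + 90*b))
3*s(f(-8), -13) = 3*(2*5/(5 + 90*(-13))) = 3*(2*5/(5 - 1170)) = 3*(2*5/(-1165)) = 3*(2*5*(-1/1165)) = 3*(-2/233) = -6/233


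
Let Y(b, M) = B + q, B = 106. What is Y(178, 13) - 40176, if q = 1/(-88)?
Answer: -3526161/88 ≈ -40070.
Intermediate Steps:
q = -1/88 ≈ -0.011364
Y(b, M) = 9327/88 (Y(b, M) = 106 - 1/88 = 9327/88)
Y(178, 13) - 40176 = 9327/88 - 40176 = -3526161/88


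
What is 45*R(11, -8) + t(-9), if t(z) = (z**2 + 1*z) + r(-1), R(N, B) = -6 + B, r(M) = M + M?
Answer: -560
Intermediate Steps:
r(M) = 2*M
t(z) = -2 + z + z**2 (t(z) = (z**2 + 1*z) + 2*(-1) = (z**2 + z) - 2 = (z + z**2) - 2 = -2 + z + z**2)
45*R(11, -8) + t(-9) = 45*(-6 - 8) + (-2 - 9 + (-9)**2) = 45*(-14) + (-2 - 9 + 81) = -630 + 70 = -560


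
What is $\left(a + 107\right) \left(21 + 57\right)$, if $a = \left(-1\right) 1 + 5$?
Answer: $8658$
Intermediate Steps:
$a = 4$ ($a = -1 + 5 = 4$)
$\left(a + 107\right) \left(21 + 57\right) = \left(4 + 107\right) \left(21 + 57\right) = 111 \cdot 78 = 8658$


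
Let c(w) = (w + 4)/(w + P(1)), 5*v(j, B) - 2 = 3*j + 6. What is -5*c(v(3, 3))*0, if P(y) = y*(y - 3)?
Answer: 0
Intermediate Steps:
P(y) = y*(-3 + y)
v(j, B) = 8/5 + 3*j/5 (v(j, B) = ⅖ + (3*j + 6)/5 = ⅖ + (6 + 3*j)/5 = ⅖ + (6/5 + 3*j/5) = 8/5 + 3*j/5)
c(w) = (4 + w)/(-2 + w) (c(w) = (w + 4)/(w + 1*(-3 + 1)) = (4 + w)/(w + 1*(-2)) = (4 + w)/(w - 2) = (4 + w)/(-2 + w))
-5*c(v(3, 3))*0 = -5*(4 + (8/5 + (⅗)*3))/(-2 + (8/5 + (⅗)*3))*0 = -5*(4 + (8/5 + 9/5))/(-2 + (8/5 + 9/5))*0 = -5*(4 + 17/5)/(-2 + 17/5)*0 = -5*37/(7/5*5)*0 = -25*37/(7*5)*0 = -5*37/7*0 = -185/7*0 = 0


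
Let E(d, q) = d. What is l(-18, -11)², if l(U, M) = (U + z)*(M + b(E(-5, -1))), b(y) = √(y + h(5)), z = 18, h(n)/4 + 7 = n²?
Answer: 0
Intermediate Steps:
h(n) = -28 + 4*n²
b(y) = √(72 + y) (b(y) = √(y + (-28 + 4*5²)) = √(y + (-28 + 4*25)) = √(y + (-28 + 100)) = √(y + 72) = √(72 + y))
l(U, M) = (18 + U)*(M + √67) (l(U, M) = (U + 18)*(M + √(72 - 5)) = (18 + U)*(M + √67))
l(-18, -11)² = (18*(-11) + 18*√67 - 11*(-18) - 18*√67)² = (-198 + 18*√67 + 198 - 18*√67)² = 0² = 0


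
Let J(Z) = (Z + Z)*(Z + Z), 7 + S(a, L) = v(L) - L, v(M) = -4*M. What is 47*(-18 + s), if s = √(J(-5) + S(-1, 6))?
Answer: -846 + 141*√7 ≈ -472.95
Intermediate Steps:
S(a, L) = -7 - 5*L (S(a, L) = -7 + (-4*L - L) = -7 - 5*L)
J(Z) = 4*Z² (J(Z) = (2*Z)*(2*Z) = 4*Z²)
s = 3*√7 (s = √(4*(-5)² + (-7 - 5*6)) = √(4*25 + (-7 - 30)) = √(100 - 37) = √63 = 3*√7 ≈ 7.9373)
47*(-18 + s) = 47*(-18 + 3*√7) = -846 + 141*√7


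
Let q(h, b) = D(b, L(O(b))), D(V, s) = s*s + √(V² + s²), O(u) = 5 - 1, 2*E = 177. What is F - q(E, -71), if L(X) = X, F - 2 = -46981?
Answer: -46995 - √5057 ≈ -47066.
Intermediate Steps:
E = 177/2 (E = (½)*177 = 177/2 ≈ 88.500)
F = -46979 (F = 2 - 46981 = -46979)
O(u) = 4
D(V, s) = s² + √(V² + s²)
q(h, b) = 16 + √(16 + b²) (q(h, b) = 4² + √(b² + 4²) = 16 + √(b² + 16) = 16 + √(16 + b²))
F - q(E, -71) = -46979 - (16 + √(16 + (-71)²)) = -46979 - (16 + √(16 + 5041)) = -46979 - (16 + √5057) = -46979 + (-16 - √5057) = -46995 - √5057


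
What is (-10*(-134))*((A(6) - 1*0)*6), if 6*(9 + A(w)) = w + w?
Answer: -56280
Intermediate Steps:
A(w) = -9 + w/3 (A(w) = -9 + (w + w)/6 = -9 + (2*w)/6 = -9 + w/3)
(-10*(-134))*((A(6) - 1*0)*6) = (-10*(-134))*(((-9 + (⅓)*6) - 1*0)*6) = 1340*(((-9 + 2) + 0)*6) = 1340*((-7 + 0)*6) = 1340*(-7*6) = 1340*(-42) = -56280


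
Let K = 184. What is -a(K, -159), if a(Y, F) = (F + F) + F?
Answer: 477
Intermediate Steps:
a(Y, F) = 3*F (a(Y, F) = 2*F + F = 3*F)
-a(K, -159) = -3*(-159) = -1*(-477) = 477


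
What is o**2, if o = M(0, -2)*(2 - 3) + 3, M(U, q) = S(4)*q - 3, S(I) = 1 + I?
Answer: 256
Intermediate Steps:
M(U, q) = -3 + 5*q (M(U, q) = (1 + 4)*q - 3 = 5*q - 3 = -3 + 5*q)
o = 16 (o = (-3 + 5*(-2))*(2 - 3) + 3 = (-3 - 10)*(-1) + 3 = -13*(-1) + 3 = 13 + 3 = 16)
o**2 = 16**2 = 256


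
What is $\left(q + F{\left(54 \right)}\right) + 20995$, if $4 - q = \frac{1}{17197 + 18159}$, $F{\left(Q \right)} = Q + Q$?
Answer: $\frac{746259091}{35356} \approx 21107.0$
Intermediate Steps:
$F{\left(Q \right)} = 2 Q$
$q = \frac{141423}{35356}$ ($q = 4 - \frac{1}{17197 + 18159} = 4 - \frac{1}{35356} = \frac{141423}{35356} \approx 4.0$)
$\left(q + F{\left(54 \right)}\right) + 20995 = \left(\frac{141423}{35356} + 2 \cdot 54\right) + 20995 = \left(\frac{141423}{35356} + 108\right) + 20995 = \frac{3959871}{35356} + 20995 = \frac{746259091}{35356}$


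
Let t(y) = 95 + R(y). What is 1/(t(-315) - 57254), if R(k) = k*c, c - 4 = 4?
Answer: -1/59679 ≈ -1.6756e-5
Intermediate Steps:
c = 8 (c = 4 + 4 = 8)
R(k) = 8*k (R(k) = k*8 = 8*k)
t(y) = 95 + 8*y
1/(t(-315) - 57254) = 1/((95 + 8*(-315)) - 57254) = 1/((95 - 2520) - 57254) = 1/(-2425 - 57254) = 1/(-59679) = -1/59679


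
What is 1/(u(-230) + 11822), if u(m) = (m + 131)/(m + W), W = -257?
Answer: 487/5757413 ≈ 8.4587e-5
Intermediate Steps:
u(m) = (131 + m)/(-257 + m) (u(m) = (m + 131)/(m - 257) = (131 + m)/(-257 + m))
1/(u(-230) + 11822) = 1/((131 - 230)/(-257 - 230) + 11822) = 1/(-99/(-487) + 11822) = 1/(-1/487*(-99) + 11822) = 1/(99/487 + 11822) = 1/(5757413/487) = 487/5757413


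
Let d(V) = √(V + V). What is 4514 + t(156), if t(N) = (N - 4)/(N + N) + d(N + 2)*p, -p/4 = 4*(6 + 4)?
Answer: 176065/39 - 320*√79 ≈ 1670.3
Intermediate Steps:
d(V) = √2*√V (d(V) = √(2*V) = √2*√V)
p = -160 (p = -16*(6 + 4) = -16*10 = -4*40 = -160)
t(N) = (-4 + N)/(2*N) - 160*√2*√(2 + N) (t(N) = (N - 4)/(N + N) + (√2*√(N + 2))*(-160) = (-4 + N)/((2*N)) + (√2*√(2 + N))*(-160) = (-4 + N)*(1/(2*N)) - 160*√2*√(2 + N) = (-4 + N)/(2*N) - 160*√2*√(2 + N))
4514 + t(156) = 4514 + (½ - 160*√(4 + 2*156) - 2/156) = 4514 + (½ - 160*√(4 + 312) - 2*1/156) = 4514 + (½ - 320*√79 - 1/78) = 4514 + (19/39 - 320*√79) = 176065/39 - 320*√79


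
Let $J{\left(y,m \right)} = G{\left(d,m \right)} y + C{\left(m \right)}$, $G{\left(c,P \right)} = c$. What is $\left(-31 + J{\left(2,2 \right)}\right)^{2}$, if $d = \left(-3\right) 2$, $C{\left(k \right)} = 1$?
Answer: $1764$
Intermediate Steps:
$d = -6$
$J{\left(y,m \right)} = 1 - 6 y$ ($J{\left(y,m \right)} = - 6 y + 1 = 1 - 6 y$)
$\left(-31 + J{\left(2,2 \right)}\right)^{2} = \left(-31 + \left(1 - 12\right)\right)^{2} = \left(-31 - 11\right)^{2} = \left(-42\right)^{2} = 1764$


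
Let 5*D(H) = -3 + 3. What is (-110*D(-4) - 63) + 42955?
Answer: 42892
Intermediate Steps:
D(H) = 0 (D(H) = (-3 + 3)/5 = (1/5)*0 = 0)
(-110*D(-4) - 63) + 42955 = (-110*0 - 63) + 42955 = (0 - 63) + 42955 = -63 + 42955 = 42892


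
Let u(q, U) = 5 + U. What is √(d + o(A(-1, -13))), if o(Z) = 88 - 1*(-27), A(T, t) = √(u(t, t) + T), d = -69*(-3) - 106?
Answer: 6*√6 ≈ 14.697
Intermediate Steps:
d = 101 (d = 207 - 106 = 101)
A(T, t) = √(5 + T + t) (A(T, t) = √((5 + t) + T) = √(5 + T + t))
o(Z) = 115 (o(Z) = 88 + 27 = 115)
√(d + o(A(-1, -13))) = √(101 + 115) = √216 = 6*√6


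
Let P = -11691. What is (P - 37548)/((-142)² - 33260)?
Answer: 49239/13096 ≈ 3.7598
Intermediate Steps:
(P - 37548)/((-142)² - 33260) = (-11691 - 37548)/((-142)² - 33260) = -49239/(20164 - 33260) = -49239/(-13096) = -49239*(-1/13096) = 49239/13096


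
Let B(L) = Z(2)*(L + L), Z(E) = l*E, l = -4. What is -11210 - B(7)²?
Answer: -23754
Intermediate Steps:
Z(E) = -4*E
B(L) = -16*L (B(L) = (-4*2)*(L + L) = -16*L)
-11210 - B(7)² = -11210 - (-16*7)² = -11210 - 1*(-112)² = -11210 - 1*12544 = -11210 - 12544 = -23754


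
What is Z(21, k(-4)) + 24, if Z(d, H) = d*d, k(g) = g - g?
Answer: 465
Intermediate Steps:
k(g) = 0
Z(d, H) = d**2
Z(21, k(-4)) + 24 = 21**2 + 24 = 441 + 24 = 465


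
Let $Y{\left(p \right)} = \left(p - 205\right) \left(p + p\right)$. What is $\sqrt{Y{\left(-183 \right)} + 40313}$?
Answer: $\sqrt{182321} \approx 426.99$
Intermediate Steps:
$Y{\left(p \right)} = 2 p \left(-205 + p\right)$ ($Y{\left(p \right)} = \left(-205 + p\right) 2 p = 2 p \left(-205 + p\right)$)
$\sqrt{Y{\left(-183 \right)} + 40313} = \sqrt{2 \left(-183\right) \left(-205 - 183\right) + 40313} = \sqrt{2 \left(-183\right) \left(-388\right) + 40313} = \sqrt{142008 + 40313} = \sqrt{182321}$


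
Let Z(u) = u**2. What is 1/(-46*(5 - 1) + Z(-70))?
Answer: 1/4716 ≈ 0.00021204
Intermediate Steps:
1/(-46*(5 - 1) + Z(-70)) = 1/(-46*(5 - 1) + (-70)**2) = 1/(-46*4 + 4900) = 1/(-184 + 4900) = 1/4716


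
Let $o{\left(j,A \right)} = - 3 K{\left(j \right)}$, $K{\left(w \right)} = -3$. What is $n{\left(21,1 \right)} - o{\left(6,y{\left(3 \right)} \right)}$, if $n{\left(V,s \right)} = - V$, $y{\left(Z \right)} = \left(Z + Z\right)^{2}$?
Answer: $-30$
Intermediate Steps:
$y{\left(Z \right)} = 4 Z^{2}$ ($y{\left(Z \right)} = \left(2 Z\right)^{2} = 4 Z^{2}$)
$o{\left(j,A \right)} = 9$ ($o{\left(j,A \right)} = \left(-3\right) \left(-3\right) = 9$)
$n{\left(21,1 \right)} - o{\left(6,y{\left(3 \right)} \right)} = \left(-1\right) 21 - 9 = -21 - 9 = -30$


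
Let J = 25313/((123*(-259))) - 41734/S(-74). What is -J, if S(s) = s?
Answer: -17941174/31857 ≈ -563.18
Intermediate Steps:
J = 17941174/31857 (J = 25313/((123*(-259))) - 41734/(-74) = 25313/(-31857) - 41734*(-1/74) = 25313*(-1/31857) + 20867/37 = -25313/31857 + 20867/37 = 17941174/31857 ≈ 563.18)
-J = -1*17941174/31857 = -17941174/31857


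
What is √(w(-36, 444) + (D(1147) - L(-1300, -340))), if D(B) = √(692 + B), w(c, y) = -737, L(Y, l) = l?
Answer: √(-397 + √1839) ≈ 18.818*I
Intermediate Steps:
√(w(-36, 444) + (D(1147) - L(-1300, -340))) = √(-737 + (√(692 + 1147) - 1*(-340))) = √(-737 + (√1839 + 340)) = √(-737 + (340 + √1839)) = √(-397 + √1839)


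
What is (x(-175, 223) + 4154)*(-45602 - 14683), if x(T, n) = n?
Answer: -263867445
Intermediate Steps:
(x(-175, 223) + 4154)*(-45602 - 14683) = (223 + 4154)*(-45602 - 14683) = 4377*(-60285) = -263867445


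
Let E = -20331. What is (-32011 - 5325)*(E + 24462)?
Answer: -154235016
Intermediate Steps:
(-32011 - 5325)*(E + 24462) = (-32011 - 5325)*(-20331 + 24462) = -37336*4131 = -154235016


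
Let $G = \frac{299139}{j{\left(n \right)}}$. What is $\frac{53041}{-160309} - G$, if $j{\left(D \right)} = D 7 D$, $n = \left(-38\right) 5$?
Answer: $- \frac{61358134651}{40510084300} \approx -1.5146$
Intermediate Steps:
$n = -190$
$j{\left(D \right)} = 7 D^{2}$ ($j{\left(D \right)} = 7 D D = 7 D^{2}$)
$G = \frac{299139}{252700}$ ($G = \frac{299139}{7 \left(-190\right)^{2}} = \frac{299139}{7 \cdot 36100} = \frac{299139}{252700} \approx 1.1838$)
$\frac{53041}{-160309} - G = \frac{53041}{-160309} - \frac{299139}{252700} = 53041 \left(- \frac{1}{160309}\right) - \frac{299139}{252700} = - \frac{53041}{160309} - \frac{299139}{252700} = - \frac{61358134651}{40510084300}$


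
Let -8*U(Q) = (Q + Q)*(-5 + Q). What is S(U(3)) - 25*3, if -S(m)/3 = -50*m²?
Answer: 525/2 ≈ 262.50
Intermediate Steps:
U(Q) = -Q*(-5 + Q)/4 (U(Q) = -(Q + Q)*(-5 + Q)/8 = -2*Q*(-5 + Q)/8 = -Q*(-5 + Q)/4)
S(m) = 150*m² (S(m) = -(-150)*m² = 150*m²)
S(U(3)) - 25*3 = 150*((¼)*3*(5 - 1*3))² - 25*3 = 150*((¼)*3*(5 - 3))² - 75 = 150*((¼)*3*2)² - 75 = 150*(3/2)² - 75 = 150*(9/4) - 75 = 675/2 - 75 = 525/2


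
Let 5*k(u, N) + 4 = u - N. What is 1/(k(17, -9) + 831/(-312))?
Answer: 520/903 ≈ 0.57586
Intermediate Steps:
k(u, N) = -4/5 - N/5 + u/5 (k(u, N) = -4/5 + (u - N)/5 = -4/5 + (-N/5 + u/5) = -4/5 - N/5 + u/5)
1/(k(17, -9) + 831/(-312)) = 1/((-4/5 - 1/5*(-9) + (1/5)*17) + 831/(-312)) = 1/((-4/5 + 9/5 + 17/5) + 831*(-1/312)) = 1/(22/5 - 277/104) = 1/(903/520) = 520/903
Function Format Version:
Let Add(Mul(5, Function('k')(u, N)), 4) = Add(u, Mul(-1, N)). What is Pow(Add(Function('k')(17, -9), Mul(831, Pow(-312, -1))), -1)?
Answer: Rational(520, 903) ≈ 0.57586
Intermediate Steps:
Function('k')(u, N) = Add(Rational(-4, 5), Mul(Rational(-1, 5), N), Mul(Rational(1, 5), u)) (Function('k')(u, N) = Add(Rational(-4, 5), Mul(Rational(1, 5), Add(u, Mul(-1, N)))) = Add(Rational(-4, 5), Add(Mul(Rational(-1, 5), N), Mul(Rational(1, 5), u))) = Add(Rational(-4, 5), Mul(Rational(-1, 5), N), Mul(Rational(1, 5), u)))
Pow(Add(Function('k')(17, -9), Mul(831, Pow(-312, -1))), -1) = Pow(Add(Add(Rational(-4, 5), Mul(Rational(-1, 5), -9), Mul(Rational(1, 5), 17)), Mul(831, Pow(-312, -1))), -1) = Pow(Add(Add(Rational(-4, 5), Rational(9, 5), Rational(17, 5)), Mul(831, Rational(-1, 312))), -1) = Pow(Add(Rational(22, 5), Rational(-277, 104)), -1) = Pow(Rational(903, 520), -1) = Rational(520, 903)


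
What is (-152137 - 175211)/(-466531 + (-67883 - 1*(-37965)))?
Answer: 12124/18387 ≈ 0.65938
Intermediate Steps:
(-152137 - 175211)/(-466531 + (-67883 - 1*(-37965))) = -327348/(-466531 + (-67883 + 37965)) = -327348/(-466531 - 29918) = -327348/(-496449) = -327348*(-1/496449) = 12124/18387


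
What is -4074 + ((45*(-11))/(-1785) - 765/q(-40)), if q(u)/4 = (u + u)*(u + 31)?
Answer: -31027495/7616 ≈ -4074.0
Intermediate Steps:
q(u) = 8*u*(31 + u) (q(u) = 4*((u + u)*(u + 31)) = 4*((2*u)*(31 + u)) = 4*(2*u*(31 + u)) = 8*u*(31 + u))
-4074 + ((45*(-11))/(-1785) - 765/q(-40)) = -4074 + ((45*(-11))/(-1785) - 765*(-1/(320*(31 - 40)))) = -4074 + (-495*(-1/1785) - 765/(8*(-40)*(-9))) = -4074 + (33/119 - 765/2880) = -4074 + (33/119 - 765*1/2880) = -4074 + (33/119 - 17/64) = -4074 + 89/7616 = -31027495/7616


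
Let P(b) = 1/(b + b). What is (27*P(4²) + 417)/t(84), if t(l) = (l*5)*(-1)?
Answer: -4457/4480 ≈ -0.99487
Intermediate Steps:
P(b) = 1/(2*b)
t(l) = -5*l (t(l) = (5*l)*(-1) = -5*l)
(27*P(4²) + 417)/t(84) = (27*(1/(2*(4²))) + 417)/((-5*84)) = (27*((½)/16) + 417)/(-420) = (27*((½)*(1/16)) + 417)*(-1/420) = (27*(1/32) + 417)*(-1/420) = (27/32 + 417)*(-1/420) = (13371/32)*(-1/420) = -4457/4480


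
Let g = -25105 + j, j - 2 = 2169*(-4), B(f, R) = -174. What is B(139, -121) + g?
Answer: -33953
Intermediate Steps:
j = -8674 (j = 2 + 2169*(-4) = 2 - 8676 = -8674)
g = -33779 (g = -25105 - 8674 = -33779)
B(139, -121) + g = -174 - 33779 = -33953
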